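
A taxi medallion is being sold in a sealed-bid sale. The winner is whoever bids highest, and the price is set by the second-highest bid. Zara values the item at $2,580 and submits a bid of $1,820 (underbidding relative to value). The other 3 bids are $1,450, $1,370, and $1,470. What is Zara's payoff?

Highest competing bid: $1,470.
Zara's bid $1,820 is the highest overall, so Zara wins and pays the second-highest bid, $1,470.
Payoff = value − price = $2,580 − $1,470 = $1,110.

Zara's payoff: $1,110.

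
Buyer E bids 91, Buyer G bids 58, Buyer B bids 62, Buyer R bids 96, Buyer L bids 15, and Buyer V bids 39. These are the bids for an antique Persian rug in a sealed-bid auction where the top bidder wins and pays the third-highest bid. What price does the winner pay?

62

Sorted high to low: Buyer R 96, then Buyer E 91, then Buyer B 62, then Buyer G 58, then Buyer V 39, then Buyer L 15.
Buyer R is the highest bidder, so Buyer R wins.
Under the third-price rule, the price is the third-highest bid: 62.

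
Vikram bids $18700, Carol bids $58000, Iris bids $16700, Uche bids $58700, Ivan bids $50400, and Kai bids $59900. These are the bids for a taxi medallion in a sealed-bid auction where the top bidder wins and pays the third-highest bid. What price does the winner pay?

The winner pays $58000.

Ranking the bids: Kai $59900 > Uche $58700 > Carol $58000 > Ivan $50400 > Vikram $18700 > Iris $16700.
Kai is the highest bidder, so Kai wins.
Under the third-price rule, the price is the third-highest bid: $58000.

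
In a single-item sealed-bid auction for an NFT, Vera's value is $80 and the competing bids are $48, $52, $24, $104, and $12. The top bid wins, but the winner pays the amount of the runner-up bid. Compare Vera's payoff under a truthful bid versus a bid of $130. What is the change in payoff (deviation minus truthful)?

The highest competing bid is $104.
Bidding truthfully at $80: the top bid is $104 (a rival), so Vera loses. Payoff = $0.
Bidding $130: Vera has the top bid, wins, and pays the second-highest bid $104. Payoff = $80 − $104 = -$24.
Change = -$24 − $0 = -$24.
Deviating from a truthful bid can only lose payoff in a second-price auction — never gain.

Payoff change: -$24.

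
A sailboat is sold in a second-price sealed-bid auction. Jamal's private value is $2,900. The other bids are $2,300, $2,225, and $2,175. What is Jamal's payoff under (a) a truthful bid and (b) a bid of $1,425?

The highest competing bid is $2,300.
Bidding truthfully at $2,900: Jamal has the top bid, wins, and pays the second-highest bid $2,300. Payoff = $2,900 − $2,300 = $600.
Bidding $1,425: the top bid is $2,300 (a rival), so Jamal loses. Payoff = $0.

(a) $600  (b) $0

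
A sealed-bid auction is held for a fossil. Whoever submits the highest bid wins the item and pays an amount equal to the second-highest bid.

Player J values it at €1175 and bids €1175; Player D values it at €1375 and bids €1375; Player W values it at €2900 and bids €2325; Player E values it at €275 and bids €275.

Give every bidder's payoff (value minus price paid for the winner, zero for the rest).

Sorted high to low: Player W €2325, then Player D €1375, then Player J €1175, then Player E €275.
Player W has the top bid and wins; the price is the second-highest bid, €1375.
Player W's payoff = €2900 − €1375 = €1525. All other bidders lose, so their payoff is 0.

Player J €0, Player D €0, Player W €1525, Player E €0.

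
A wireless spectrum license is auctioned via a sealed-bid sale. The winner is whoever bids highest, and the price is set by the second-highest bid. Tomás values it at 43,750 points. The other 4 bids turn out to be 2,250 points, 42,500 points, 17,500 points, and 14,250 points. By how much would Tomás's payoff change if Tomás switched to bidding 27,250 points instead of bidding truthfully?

-1,250 points

The highest competing bid is 42,500 points.
Bidding truthfully at 43,750 points: Tomás has the top bid, wins, and pays the second-highest bid 42,500 points. Payoff = 43,750 points − 42,500 points = 1,250 points.
Bidding 27,250 points: the top bid is 42,500 points (a rival), so Tomás loses. Payoff = 0 points.
Change = 0 points − 1,250 points = -1,250 points.
Deviating from a truthful bid can only lose payoff in a second-price auction — never gain.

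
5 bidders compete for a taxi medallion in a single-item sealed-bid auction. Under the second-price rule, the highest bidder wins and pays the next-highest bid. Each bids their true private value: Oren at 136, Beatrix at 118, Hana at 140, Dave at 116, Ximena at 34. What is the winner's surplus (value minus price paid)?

Ranking the bids: Hana 140; Oren 136; Beatrix 118; Dave 116; Ximena 34.
Hana wins with the top bid and pays the second-highest, 136.
Surplus = 140 − 136 = 4.

4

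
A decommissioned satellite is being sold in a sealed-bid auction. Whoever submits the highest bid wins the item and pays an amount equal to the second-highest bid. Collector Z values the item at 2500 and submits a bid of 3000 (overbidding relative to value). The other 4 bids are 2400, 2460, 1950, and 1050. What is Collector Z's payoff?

Collector Z's payoff: 40.

Highest competing bid: 2460.
Collector Z's bid 3000 is the highest overall, so Collector Z wins and pays the second-highest bid, 2460.
Payoff = value − price = 2500 − 2460 = 40.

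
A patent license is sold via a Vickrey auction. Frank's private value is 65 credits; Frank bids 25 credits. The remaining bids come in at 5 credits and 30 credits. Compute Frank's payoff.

Frank's payoff: 0 credits.

Highest competing bid: 30 credits.
Frank's bid 25 credits is not the highest, so Frank loses, pays nothing, and earns zero payoff.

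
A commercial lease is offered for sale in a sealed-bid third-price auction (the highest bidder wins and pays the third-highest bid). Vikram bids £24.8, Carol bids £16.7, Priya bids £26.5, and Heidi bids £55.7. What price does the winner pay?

£24.8

Ordered from highest: Heidi £55.7; Priya £26.5; Vikram £24.8; Carol £16.7.
Heidi is the highest bidder, so Heidi wins.
Under the third-price rule, the price is the third-highest bid: £24.8.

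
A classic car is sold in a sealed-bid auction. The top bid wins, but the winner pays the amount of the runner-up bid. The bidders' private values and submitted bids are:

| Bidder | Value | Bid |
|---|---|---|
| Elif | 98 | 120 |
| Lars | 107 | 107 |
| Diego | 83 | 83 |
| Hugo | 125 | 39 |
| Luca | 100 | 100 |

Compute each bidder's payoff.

Ranking the bids: Elif 120; Lars 107; Luca 100; Diego 83; Hugo 39.
Elif has the top bid and wins; the price is the second-highest bid, 107.
Elif's payoff = 98 − 107 = -9. All other bidders lose, so their payoff is 0.

Elif -9, Lars 0, Diego 0, Hugo 0, Luca 0.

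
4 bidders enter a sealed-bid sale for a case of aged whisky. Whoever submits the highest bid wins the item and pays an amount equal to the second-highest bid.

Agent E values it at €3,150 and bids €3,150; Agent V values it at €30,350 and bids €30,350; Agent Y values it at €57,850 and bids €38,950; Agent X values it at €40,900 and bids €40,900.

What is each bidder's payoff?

Bids in descending order: Agent X €40,900, then Agent Y €38,950, then Agent V €30,350, then Agent E €3,150.
Agent X has the top bid and wins; the price is the second-highest bid, €38,950.
Agent X's payoff = €40,900 − €38,950 = €1,950. All other bidders lose, so their payoff is 0.

Payoffs: Agent E €0, Agent V €0, Agent Y €0, Agent X €1,950.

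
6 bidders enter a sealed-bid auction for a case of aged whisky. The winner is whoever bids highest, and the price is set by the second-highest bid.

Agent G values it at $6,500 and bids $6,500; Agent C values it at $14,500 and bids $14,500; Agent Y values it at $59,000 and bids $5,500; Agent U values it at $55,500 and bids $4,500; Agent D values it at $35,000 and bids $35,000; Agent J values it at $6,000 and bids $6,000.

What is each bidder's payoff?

Ordered from highest: Agent D $35,000 > Agent C $14,500 > Agent G $6,500 > Agent J $6,000 > Agent Y $5,500 > Agent U $4,500.
Agent D has the top bid and wins; the price is the second-highest bid, $14,500.
Agent D's payoff = $35,000 − $14,500 = $20,500. All other bidders lose, so their payoff is 0.

Payoffs: Agent G $0, Agent C $0, Agent Y $0, Agent U $0, Agent D $20,500, Agent J $0.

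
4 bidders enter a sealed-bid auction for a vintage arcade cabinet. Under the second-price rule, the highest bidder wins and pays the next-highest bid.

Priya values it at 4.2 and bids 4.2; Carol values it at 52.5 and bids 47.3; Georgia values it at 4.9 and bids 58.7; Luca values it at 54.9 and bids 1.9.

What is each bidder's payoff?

Payoffs: Priya 0.0, Carol 0.0, Georgia -42.4, Luca 0.0.

Bids in descending order: Georgia 58.7, then Carol 47.3, then Priya 4.2, then Luca 1.9.
Georgia has the top bid and wins; the price is the second-highest bid, 47.3.
Georgia's payoff = 4.9 − 47.3 = -42.4. All other bidders lose, so their payoff is 0.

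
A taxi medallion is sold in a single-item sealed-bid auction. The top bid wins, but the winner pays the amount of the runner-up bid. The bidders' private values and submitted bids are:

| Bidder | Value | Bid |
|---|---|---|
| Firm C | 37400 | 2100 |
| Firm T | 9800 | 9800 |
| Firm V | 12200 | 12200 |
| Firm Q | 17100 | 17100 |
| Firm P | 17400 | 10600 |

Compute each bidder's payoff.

Bids in descending order: Firm Q 17100 > Firm V 12200 > Firm P 10600 > Firm T 9800 > Firm C 2100.
Firm Q has the top bid and wins; the price is the second-highest bid, 12200.
Firm Q's payoff = 17100 − 12200 = 4900. All other bidders lose, so their payoff is 0.

Firm C 0, Firm T 0, Firm V 0, Firm Q 4900, Firm P 0.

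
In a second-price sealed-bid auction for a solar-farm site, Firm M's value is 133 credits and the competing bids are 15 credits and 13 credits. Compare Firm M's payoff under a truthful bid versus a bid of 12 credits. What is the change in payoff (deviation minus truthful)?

The highest competing bid is 15 credits.
Bidding truthfully at 133 credits: Firm M has the top bid, wins, and pays the second-highest bid 15 credits. Payoff = 133 credits − 15 credits = 118 credits.
Bidding 12 credits: the top bid is 15 credits (a rival), so Firm M loses. Payoff = 0 credits.
Change = 0 credits − 118 credits = -118 credits.
This is the dominant-strategy logic: truthful bidding weakly beats any alternative.

Payoff change: -118 credits.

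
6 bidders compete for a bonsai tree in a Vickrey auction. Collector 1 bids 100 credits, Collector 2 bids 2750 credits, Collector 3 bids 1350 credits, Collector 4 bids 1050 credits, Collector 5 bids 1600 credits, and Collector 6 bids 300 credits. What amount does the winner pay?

Ordered from highest: Collector 2 2750 credits; Collector 5 1600 credits; Collector 3 1350 credits; Collector 4 1050 credits; Collector 6 300 credits; Collector 1 100 credits.
Collector 2 has the highest bid, so Collector 2 wins.
The second-highest bid is 1600 credits, so that is what Collector 2 pays.

1600 credits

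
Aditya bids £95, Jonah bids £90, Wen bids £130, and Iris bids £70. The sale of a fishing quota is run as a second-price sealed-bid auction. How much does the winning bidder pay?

Price paid: £95.

Bids in descending order: Wen £130; Aditya £95; Jonah £90; Iris £70.
Wen has the highest bid, so Wen wins.
The second-highest bid is £95, so that is what Wen pays.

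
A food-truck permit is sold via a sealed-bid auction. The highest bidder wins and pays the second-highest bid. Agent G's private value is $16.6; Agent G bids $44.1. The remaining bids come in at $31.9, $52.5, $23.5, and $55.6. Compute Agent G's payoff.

Highest competing bid: $55.6.
Agent G's bid $44.1 is not the highest, so Agent G loses, pays nothing, and earns zero payoff.

$0.0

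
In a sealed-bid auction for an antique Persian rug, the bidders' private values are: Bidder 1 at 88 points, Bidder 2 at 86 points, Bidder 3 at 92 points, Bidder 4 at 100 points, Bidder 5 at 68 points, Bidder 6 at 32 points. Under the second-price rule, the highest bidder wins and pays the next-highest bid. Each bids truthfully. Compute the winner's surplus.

Ranking the bids: Bidder 4 100 points > Bidder 3 92 points > Bidder 1 88 points > Bidder 2 86 points > Bidder 5 68 points > Bidder 6 32 points.
Bidder 4 wins with the top bid and pays the second-highest, 92 points.
Surplus = 100 points − 92 points = 8 points.

Surplus = 8 points.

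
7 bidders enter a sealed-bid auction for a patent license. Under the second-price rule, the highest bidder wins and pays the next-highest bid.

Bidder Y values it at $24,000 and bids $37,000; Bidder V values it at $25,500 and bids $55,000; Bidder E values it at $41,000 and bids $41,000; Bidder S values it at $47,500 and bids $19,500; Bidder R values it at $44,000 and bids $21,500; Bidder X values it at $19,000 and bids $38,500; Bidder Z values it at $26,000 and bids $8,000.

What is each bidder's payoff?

Payoffs: Bidder Y $0, Bidder V -$15,500, Bidder E $0, Bidder S $0, Bidder R $0, Bidder X $0, Bidder Z $0.

Ranking the bids: Bidder V $55,000 > Bidder E $41,000 > Bidder X $38,500 > Bidder Y $37,000 > Bidder R $21,500 > Bidder S $19,500 > Bidder Z $8,000.
Bidder V has the top bid and wins; the price is the second-highest bid, $41,000.
Bidder V's payoff = $25,500 − $41,000 = -$15,500. All other bidders lose, so their payoff is 0.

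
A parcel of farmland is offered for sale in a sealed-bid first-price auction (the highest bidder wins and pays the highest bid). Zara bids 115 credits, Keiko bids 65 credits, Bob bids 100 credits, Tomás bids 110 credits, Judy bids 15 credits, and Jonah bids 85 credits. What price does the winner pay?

Ordered from highest: Zara 115 credits, then Tomás 110 credits, then Bob 100 credits, then Jonah 85 credits, then Keiko 65 credits, then Judy 15 credits.
Zara is the highest bidder, so Zara wins.
Under the first-price rule, the price is the highest bid: 115 credits.

115 credits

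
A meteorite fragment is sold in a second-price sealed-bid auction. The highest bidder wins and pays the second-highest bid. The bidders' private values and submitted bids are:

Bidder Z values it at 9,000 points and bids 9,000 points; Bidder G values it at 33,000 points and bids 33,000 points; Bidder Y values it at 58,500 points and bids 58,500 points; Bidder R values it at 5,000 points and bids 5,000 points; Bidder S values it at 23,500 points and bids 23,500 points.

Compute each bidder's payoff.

Bids in descending order: Bidder Y 58,500 points, then Bidder G 33,000 points, then Bidder S 23,500 points, then Bidder Z 9,000 points, then Bidder R 5,000 points.
Bidder Y has the top bid and wins; the price is the second-highest bid, 33,000 points.
Bidder Y's payoff = 58,500 points − 33,000 points = 25,500 points. All other bidders lose, so their payoff is 0.

Payoffs: Bidder Z 0 points, Bidder G 0 points, Bidder Y 25,500 points, Bidder R 0 points, Bidder S 0 points.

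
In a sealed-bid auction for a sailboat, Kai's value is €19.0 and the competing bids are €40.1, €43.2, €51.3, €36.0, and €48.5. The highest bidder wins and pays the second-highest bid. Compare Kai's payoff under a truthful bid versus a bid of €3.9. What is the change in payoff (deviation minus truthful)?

The highest competing bid is €51.3.
Bidding truthfully at €19.0: the top bid is €51.3 (a rival), so Kai loses. Payoff = €0.0.
Bidding €3.9: the top bid is €51.3 (a rival), so Kai loses. Payoff = €0.0.
Change = €0.0 − €0.0 = €0.0.
The bid only affects whether you win, not the price — here both bids land on the same side of the top rival bid, so the deviation is payoff-neutral.

Change in payoff: €0.0.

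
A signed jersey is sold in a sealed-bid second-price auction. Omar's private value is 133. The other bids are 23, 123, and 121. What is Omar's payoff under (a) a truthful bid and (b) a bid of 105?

The highest competing bid is 123.
Bidding truthfully at 133: Omar has the top bid, wins, and pays the second-highest bid 123. Payoff = 133 − 123 = 10.
Bidding 105: the top bid is 123 (a rival), so Omar loses. Payoff = 0.
Deviating from a truthful bid can only lose payoff in a second-price auction — never gain.

(a) 10  (b) 0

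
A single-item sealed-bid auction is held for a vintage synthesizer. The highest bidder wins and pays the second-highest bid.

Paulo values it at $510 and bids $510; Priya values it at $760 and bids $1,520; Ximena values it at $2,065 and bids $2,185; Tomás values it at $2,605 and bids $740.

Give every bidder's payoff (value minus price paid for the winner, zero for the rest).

Payoffs: Paulo $0, Priya $0, Ximena $545, Tomás $0.

Bids in descending order: Ximena $2,185, then Priya $1,520, then Tomás $740, then Paulo $510.
Ximena has the top bid and wins; the price is the second-highest bid, $1,520.
Ximena's payoff = $2,065 − $1,520 = $545. All other bidders lose, so their payoff is 0.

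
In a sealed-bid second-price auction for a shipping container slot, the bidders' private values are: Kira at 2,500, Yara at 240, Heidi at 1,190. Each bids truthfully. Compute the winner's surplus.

Winner's surplus: 1,310.

Sorted high to low: Kira 2,500 > Heidi 1,190 > Yara 240.
Kira wins with the top bid and pays the second-highest, 1,190.
Surplus = 2,500 − 1,190 = 1,310.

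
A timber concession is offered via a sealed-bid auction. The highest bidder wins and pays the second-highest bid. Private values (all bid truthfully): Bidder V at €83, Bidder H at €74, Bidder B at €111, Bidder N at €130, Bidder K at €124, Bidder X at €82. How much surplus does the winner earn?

Surplus = €6.

Bids in descending order: Bidder N €130 > Bidder K €124 > Bidder B €111 > Bidder V €83 > Bidder X €82 > Bidder H €74.
Bidder N wins with the top bid and pays the second-highest, €124.
Surplus = €130 − €124 = €6.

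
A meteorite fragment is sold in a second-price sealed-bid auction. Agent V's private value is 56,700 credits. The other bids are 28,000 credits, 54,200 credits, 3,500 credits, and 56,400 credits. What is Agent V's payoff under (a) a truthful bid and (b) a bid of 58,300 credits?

The highest competing bid is 56,400 credits.
Bidding truthfully at 56,700 credits: Agent V has the top bid, wins, and pays the second-highest bid 56,400 credits. Payoff = 56,700 credits − 56,400 credits = 300 credits.
Bidding 58,300 credits: Agent V has the top bid, wins, and pays the second-highest bid 56,400 credits. Payoff = 56,700 credits − 56,400 credits = 300 credits.
The bid only affects whether you win, not the price — here both bids land on the same side of the top rival bid, so the deviation is payoff-neutral.

Truthful: 300 credits; alternative: 300 credits.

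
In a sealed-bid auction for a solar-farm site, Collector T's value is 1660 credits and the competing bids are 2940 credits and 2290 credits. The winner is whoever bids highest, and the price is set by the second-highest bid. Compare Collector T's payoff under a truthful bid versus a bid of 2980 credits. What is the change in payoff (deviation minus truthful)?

Payoff change: -1280 credits.

The highest competing bid is 2940 credits.
Bidding truthfully at 1660 credits: the top bid is 2940 credits (a rival), so Collector T loses. Payoff = 0 credits.
Bidding 2980 credits: Collector T has the top bid, wins, and pays the second-highest bid 2940 credits. Payoff = 1660 credits − 2940 credits = -1280 credits.
Change = -1280 credits − 0 credits = -1280 credits.
Deviating from a truthful bid can only lose payoff in a second-price auction — never gain.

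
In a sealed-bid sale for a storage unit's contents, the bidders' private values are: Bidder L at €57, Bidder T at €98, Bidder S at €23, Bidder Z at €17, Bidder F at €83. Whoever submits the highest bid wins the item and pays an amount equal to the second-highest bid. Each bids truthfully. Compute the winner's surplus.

Sorted high to low: Bidder T €98; Bidder F €83; Bidder L €57; Bidder S €23; Bidder Z €17.
Bidder T wins with the top bid and pays the second-highest, €83.
Surplus = €98 − €83 = €15.

Winner's surplus: €15.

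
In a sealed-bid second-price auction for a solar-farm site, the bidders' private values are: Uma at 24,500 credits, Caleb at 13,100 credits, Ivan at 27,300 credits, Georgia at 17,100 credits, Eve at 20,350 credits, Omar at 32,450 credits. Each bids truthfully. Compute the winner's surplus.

5,150 credits

Sorted high to low: Omar 32,450 credits; Ivan 27,300 credits; Uma 24,500 credits; Eve 20,350 credits; Georgia 17,100 credits; Caleb 13,100 credits.
Omar wins with the top bid and pays the second-highest, 27,300 credits.
Surplus = 32,450 credits − 27,300 credits = 5,150 credits.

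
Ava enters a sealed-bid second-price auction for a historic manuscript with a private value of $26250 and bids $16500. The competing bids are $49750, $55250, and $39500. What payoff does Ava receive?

Highest competing bid: $55250.
Ava's bid $16500 is not the highest, so Ava loses, pays nothing, and earns zero payoff.

$0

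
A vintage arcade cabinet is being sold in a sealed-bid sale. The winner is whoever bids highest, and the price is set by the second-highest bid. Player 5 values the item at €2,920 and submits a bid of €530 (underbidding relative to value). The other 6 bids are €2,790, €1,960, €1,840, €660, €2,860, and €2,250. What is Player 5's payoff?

€0

Highest competing bid: €2,860.
Player 5's bid €530 is not the highest, so Player 5 loses, pays nothing, and earns zero payoff.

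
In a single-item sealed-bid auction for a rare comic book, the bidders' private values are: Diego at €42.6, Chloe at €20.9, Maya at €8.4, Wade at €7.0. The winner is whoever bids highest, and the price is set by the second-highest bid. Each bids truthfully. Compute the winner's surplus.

Ranking the bids: Diego €42.6 > Chloe €20.9 > Maya €8.4 > Wade €7.0.
Diego wins with the top bid and pays the second-highest, €20.9.
Surplus = €42.6 − €20.9 = €21.7.

€21.7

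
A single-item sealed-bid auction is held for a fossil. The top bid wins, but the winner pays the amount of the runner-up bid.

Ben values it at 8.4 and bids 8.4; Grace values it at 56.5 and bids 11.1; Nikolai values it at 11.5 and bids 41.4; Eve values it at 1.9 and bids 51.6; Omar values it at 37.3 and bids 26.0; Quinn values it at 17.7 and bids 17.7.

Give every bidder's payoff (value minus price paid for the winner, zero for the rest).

Ben 0.0, Grace 0.0, Nikolai 0.0, Eve -39.5, Omar 0.0, Quinn 0.0.

Sorted high to low: Eve 51.6; Nikolai 41.4; Omar 26.0; Quinn 17.7; Grace 11.1; Ben 8.4.
Eve has the top bid and wins; the price is the second-highest bid, 41.4.
Eve's payoff = 1.9 − 41.4 = -39.5. All other bidders lose, so their payoff is 0.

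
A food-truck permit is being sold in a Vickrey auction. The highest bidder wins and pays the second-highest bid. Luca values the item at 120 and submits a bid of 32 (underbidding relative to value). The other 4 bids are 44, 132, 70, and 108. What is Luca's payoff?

Highest competing bid: 132.
Luca's bid 32 is not the highest, so Luca loses, pays nothing, and earns zero payoff.

Payoff = 0.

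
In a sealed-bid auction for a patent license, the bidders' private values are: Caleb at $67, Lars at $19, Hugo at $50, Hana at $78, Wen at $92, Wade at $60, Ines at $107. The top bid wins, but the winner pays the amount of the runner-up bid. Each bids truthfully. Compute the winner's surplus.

Sorted high to low: Ines $107, then Wen $92, then Hana $78, then Caleb $67, then Wade $60, then Hugo $50, then Lars $19.
Ines wins with the top bid and pays the second-highest, $92.
Surplus = $107 − $92 = $15.

Winner's surplus: $15.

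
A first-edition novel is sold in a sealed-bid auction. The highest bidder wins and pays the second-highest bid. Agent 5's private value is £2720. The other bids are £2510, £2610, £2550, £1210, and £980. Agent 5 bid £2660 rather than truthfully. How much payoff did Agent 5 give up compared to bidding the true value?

Payoff forgone: £0.

The highest competing bid is £2610.
Bidding truthfully at £2720: Agent 5 has the top bid, wins, and pays the second-highest bid £2610. Payoff = £2720 − £2610 = £110.
Bidding £2660: Agent 5 has the top bid, wins, and pays the second-highest bid £2610. Payoff = £2720 − £2610 = £110.
Regret = truthful payoff − actual payoff = £110 − £110 = £0.
The bid only affects whether you win, not the price — here both bids land on the same side of the top rival bid, so the deviation is payoff-neutral.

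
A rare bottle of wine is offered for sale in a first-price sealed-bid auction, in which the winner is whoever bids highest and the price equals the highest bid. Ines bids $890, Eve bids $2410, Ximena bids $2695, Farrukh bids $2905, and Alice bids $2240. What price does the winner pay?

Bids in descending order: Farrukh $2905; Ximena $2695; Eve $2410; Alice $2240; Ines $890.
Farrukh is the highest bidder, so Farrukh wins.
Under the first-price rule, the price is the highest bid: $2905.

Price paid: $2905.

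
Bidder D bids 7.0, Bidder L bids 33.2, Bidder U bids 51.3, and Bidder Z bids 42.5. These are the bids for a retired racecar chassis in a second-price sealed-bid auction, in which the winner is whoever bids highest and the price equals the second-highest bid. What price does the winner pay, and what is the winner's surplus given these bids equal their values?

Price 42.5; surplus 8.8.

Ranking the bids: Bidder U 51.3 > Bidder Z 42.5 > Bidder L 33.2 > Bidder D 7.0.
Bidder U is the highest bidder, so Bidder U wins.
Under the second-price rule, the price is the second-highest bid: 42.5.
Surplus = 51.3 − 42.5 = 8.8.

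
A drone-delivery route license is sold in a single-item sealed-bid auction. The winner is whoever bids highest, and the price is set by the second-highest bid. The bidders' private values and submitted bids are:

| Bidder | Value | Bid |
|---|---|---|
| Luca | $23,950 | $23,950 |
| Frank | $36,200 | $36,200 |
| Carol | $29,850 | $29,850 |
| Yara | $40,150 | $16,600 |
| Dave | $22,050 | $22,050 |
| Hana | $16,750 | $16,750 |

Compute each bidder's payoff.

Bids in descending order: Frank $36,200, then Carol $29,850, then Luca $23,950, then Dave $22,050, then Hana $16,750, then Yara $16,600.
Frank has the top bid and wins; the price is the second-highest bid, $29,850.
Frank's payoff = $36,200 − $29,850 = $6,350. All other bidders lose, so their payoff is 0.

Luca $0, Frank $6,350, Carol $0, Yara $0, Dave $0, Hana $0.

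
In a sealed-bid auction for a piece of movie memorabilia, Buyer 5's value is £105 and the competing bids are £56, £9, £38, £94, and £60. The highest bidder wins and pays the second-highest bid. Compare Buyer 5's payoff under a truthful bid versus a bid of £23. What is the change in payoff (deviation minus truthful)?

The highest competing bid is £94.
Bidding truthfully at £105: Buyer 5 has the top bid, wins, and pays the second-highest bid £94. Payoff = £105 − £94 = £11.
Bidding £23: the top bid is £94 (a rival), so Buyer 5 loses. Payoff = £0.
Change = £0 − £11 = -£11.
This is the dominant-strategy logic: truthful bidding weakly beats any alternative.

-£11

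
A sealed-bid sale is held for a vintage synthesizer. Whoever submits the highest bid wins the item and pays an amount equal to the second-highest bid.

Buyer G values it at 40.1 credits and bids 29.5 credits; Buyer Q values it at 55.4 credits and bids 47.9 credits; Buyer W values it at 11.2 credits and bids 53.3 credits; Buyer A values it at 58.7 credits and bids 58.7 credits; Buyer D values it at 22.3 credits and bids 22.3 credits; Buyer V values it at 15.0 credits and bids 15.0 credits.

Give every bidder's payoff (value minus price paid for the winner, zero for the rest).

Payoffs: Buyer G 0.0 credits, Buyer Q 0.0 credits, Buyer W 0.0 credits, Buyer A 5.4 credits, Buyer D 0.0 credits, Buyer V 0.0 credits.

Sorted high to low: Buyer A 58.7 credits, then Buyer W 53.3 credits, then Buyer Q 47.9 credits, then Buyer G 29.5 credits, then Buyer D 22.3 credits, then Buyer V 15.0 credits.
Buyer A has the top bid and wins; the price is the second-highest bid, 53.3 credits.
Buyer A's payoff = 58.7 credits − 53.3 credits = 5.4 credits. All other bidders lose, so their payoff is 0.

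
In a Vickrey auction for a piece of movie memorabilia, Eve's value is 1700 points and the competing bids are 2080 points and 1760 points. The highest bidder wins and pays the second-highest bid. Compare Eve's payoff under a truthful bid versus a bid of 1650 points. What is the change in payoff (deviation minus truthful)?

Change in payoff: 0 points.

The highest competing bid is 2080 points.
Bidding truthfully at 1700 points: the top bid is 2080 points (a rival), so Eve loses. Payoff = 0 points.
Bidding 1650 points: the top bid is 2080 points (a rival), so Eve loses. Payoff = 0 points.
Change = 0 points − 0 points = 0 points.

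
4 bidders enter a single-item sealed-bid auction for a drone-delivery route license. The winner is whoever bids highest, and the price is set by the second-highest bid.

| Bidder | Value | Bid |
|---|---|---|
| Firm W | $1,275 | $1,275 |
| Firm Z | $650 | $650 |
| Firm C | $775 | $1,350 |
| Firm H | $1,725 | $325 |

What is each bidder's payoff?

Firm W $0, Firm Z $0, Firm C -$500, Firm H $0.

Bids in descending order: Firm C $1,350; Firm W $1,275; Firm Z $650; Firm H $325.
Firm C has the top bid and wins; the price is the second-highest bid, $1,275.
Firm C's payoff = $775 − $1,275 = -$500. All other bidders lose, so their payoff is 0.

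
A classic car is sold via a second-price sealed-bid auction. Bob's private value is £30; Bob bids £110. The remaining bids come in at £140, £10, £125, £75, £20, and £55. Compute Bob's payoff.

Highest competing bid: £140.
Bob's bid £110 is not the highest, so Bob loses, pays nothing, and earns zero payoff.

Bob's payoff: £0.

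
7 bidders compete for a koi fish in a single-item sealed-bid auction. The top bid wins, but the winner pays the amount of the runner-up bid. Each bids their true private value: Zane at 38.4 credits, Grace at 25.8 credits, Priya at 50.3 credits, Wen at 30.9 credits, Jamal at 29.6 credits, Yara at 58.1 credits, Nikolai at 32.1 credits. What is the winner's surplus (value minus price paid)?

Surplus = 7.8 credits.

Sorted high to low: Yara 58.1 credits, then Priya 50.3 credits, then Zane 38.4 credits, then Nikolai 32.1 credits, then Wen 30.9 credits, then Jamal 29.6 credits, then Grace 25.8 credits.
Yara wins with the top bid and pays the second-highest, 50.3 credits.
Surplus = 58.1 credits − 50.3 credits = 7.8 credits.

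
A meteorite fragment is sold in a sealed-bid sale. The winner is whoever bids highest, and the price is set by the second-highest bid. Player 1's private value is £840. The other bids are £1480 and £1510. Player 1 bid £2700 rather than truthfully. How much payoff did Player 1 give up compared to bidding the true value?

The highest competing bid is £1510.
Bidding truthfully at £840: the top bid is £1510 (a rival), so Player 1 loses. Payoff = £0.
Bidding £2700: Player 1 has the top bid, wins, and pays the second-highest bid £1510. Payoff = £840 − £1510 = -£670.
Regret = truthful payoff − actual payoff = £0 − -£670 = £670.

£670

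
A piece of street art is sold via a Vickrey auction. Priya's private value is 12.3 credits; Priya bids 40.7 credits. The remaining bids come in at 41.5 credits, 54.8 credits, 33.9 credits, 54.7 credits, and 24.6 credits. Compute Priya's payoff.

Priya's payoff: 0.0 credits.

Highest competing bid: 54.8 credits.
Priya's bid 40.7 credits is not the highest, so Priya loses, pays nothing, and earns zero payoff.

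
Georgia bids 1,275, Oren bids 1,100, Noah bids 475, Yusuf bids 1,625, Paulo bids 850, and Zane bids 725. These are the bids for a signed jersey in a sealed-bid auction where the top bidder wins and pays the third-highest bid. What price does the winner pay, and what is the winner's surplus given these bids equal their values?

Price 1,100; surplus 525.

Ordered from highest: Yusuf 1,625; Georgia 1,275; Oren 1,100; Paulo 850; Zane 725; Noah 475.
Yusuf is the highest bidder, so Yusuf wins.
Under the third-price rule, the price is the third-highest bid: 1,100.
Surplus = 1,625 − 1,100 = 525.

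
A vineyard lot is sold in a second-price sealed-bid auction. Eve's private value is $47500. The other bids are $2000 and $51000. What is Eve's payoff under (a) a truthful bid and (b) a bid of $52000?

The highest competing bid is $51000.
Bidding truthfully at $47500: the top bid is $51000 (a rival), so Eve loses. Payoff = $0.
Bidding $52000: Eve has the top bid, wins, and pays the second-highest bid $51000. Payoff = $47500 − $51000 = -$3500.

(a) $0  (b) -$3500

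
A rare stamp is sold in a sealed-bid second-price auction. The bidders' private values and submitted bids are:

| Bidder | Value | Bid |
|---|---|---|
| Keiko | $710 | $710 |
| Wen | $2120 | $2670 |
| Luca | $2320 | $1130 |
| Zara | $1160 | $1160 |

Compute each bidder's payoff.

Ranking the bids: Wen $2670 > Zara $1160 > Luca $1130 > Keiko $710.
Wen has the top bid and wins; the price is the second-highest bid, $1160.
Wen's payoff = $2120 − $1160 = $960. All other bidders lose, so their payoff is 0.

Payoffs: Keiko $0, Wen $960, Luca $0, Zara $0.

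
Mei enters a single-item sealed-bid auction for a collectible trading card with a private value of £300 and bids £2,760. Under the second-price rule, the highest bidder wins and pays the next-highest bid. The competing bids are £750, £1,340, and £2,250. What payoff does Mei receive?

Highest competing bid: £2,250.
Mei's bid £2,760 is the highest overall, so Mei wins and pays the second-highest bid, £2,250.
Payoff = value − price = £300 − £2,250 = -£1,950.

Mei's payoff: -£1,950.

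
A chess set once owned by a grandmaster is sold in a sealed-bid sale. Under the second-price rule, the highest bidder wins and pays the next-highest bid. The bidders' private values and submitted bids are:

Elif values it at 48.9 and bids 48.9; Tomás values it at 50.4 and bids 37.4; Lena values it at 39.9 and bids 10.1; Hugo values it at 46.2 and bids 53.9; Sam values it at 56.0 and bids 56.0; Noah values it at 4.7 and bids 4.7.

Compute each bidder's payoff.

Ordered from highest: Sam 56.0; Hugo 53.9; Elif 48.9; Tomás 37.4; Lena 10.1; Noah 4.7.
Sam has the top bid and wins; the price is the second-highest bid, 53.9.
Sam's payoff = 56.0 − 53.9 = 2.1. All other bidders lose, so their payoff is 0.

Payoffs: Elif 0.0, Tomás 0.0, Lena 0.0, Hugo 0.0, Sam 2.1, Noah 0.0.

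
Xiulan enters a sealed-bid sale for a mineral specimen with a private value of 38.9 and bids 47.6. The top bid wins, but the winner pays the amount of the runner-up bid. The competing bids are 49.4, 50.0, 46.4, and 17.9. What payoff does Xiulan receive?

Highest competing bid: 50.0.
Xiulan's bid 47.6 is not the highest, so Xiulan loses, pays nothing, and earns zero payoff.

Payoff = 0.0.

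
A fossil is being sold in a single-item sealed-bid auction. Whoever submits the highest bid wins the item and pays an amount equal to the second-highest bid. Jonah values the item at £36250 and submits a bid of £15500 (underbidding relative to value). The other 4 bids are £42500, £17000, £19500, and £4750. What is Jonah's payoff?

£0

Highest competing bid: £42500.
Jonah's bid £15500 is not the highest, so Jonah loses, pays nothing, and earns zero payoff.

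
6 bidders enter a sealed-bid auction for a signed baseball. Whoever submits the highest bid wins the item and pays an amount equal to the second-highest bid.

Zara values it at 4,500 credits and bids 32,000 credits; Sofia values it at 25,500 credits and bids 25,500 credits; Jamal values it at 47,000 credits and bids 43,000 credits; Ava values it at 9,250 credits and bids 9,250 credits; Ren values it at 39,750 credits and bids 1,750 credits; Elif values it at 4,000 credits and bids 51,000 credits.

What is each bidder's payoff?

Zara 0 credits, Sofia 0 credits, Jamal 0 credits, Ava 0 credits, Ren 0 credits, Elif -39,000 credits.

Ranking the bids: Elif 51,000 credits > Jamal 43,000 credits > Zara 32,000 credits > Sofia 25,500 credits > Ava 9,250 credits > Ren 1,750 credits.
Elif has the top bid and wins; the price is the second-highest bid, 43,000 credits.
Elif's payoff = 4,000 credits − 43,000 credits = -39,000 credits. All other bidders lose, so their payoff is 0.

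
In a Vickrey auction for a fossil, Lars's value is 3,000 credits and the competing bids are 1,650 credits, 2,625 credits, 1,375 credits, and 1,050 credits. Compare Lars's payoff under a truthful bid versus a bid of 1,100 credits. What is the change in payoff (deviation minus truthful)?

The highest competing bid is 2,625 credits.
Bidding truthfully at 3,000 credits: Lars has the top bid, wins, and pays the second-highest bid 2,625 credits. Payoff = 3,000 credits − 2,625 credits = 375 credits.
Bidding 1,100 credits: the top bid is 2,625 credits (a rival), so Lars loses. Payoff = 0 credits.
Change = 0 credits − 375 credits = -375 credits.

Change in payoff: -375 credits.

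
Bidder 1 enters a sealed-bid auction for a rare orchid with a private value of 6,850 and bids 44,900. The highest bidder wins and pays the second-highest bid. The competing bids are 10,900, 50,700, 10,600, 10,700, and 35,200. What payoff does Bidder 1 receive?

Highest competing bid: 50,700.
Bidder 1's bid 44,900 is not the highest, so Bidder 1 loses, pays nothing, and earns zero payoff.

Payoff = 0.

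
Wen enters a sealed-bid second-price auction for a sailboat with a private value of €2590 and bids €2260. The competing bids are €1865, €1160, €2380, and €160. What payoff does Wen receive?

Highest competing bid: €2380.
Wen's bid €2260 is not the highest, so Wen loses, pays nothing, and earns zero payoff.

Payoff = €0.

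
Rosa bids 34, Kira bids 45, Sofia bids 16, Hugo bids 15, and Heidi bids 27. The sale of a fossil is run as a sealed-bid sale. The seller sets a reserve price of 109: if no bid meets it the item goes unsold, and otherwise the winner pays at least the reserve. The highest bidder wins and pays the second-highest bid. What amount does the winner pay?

Sorted high to low: Kira 45, then Rosa 34, then Heidi 27, then Sofia 16, then Hugo 15.
The top bid 45 is below the reserve 109, so the item goes unsold and nothing is paid.

unsold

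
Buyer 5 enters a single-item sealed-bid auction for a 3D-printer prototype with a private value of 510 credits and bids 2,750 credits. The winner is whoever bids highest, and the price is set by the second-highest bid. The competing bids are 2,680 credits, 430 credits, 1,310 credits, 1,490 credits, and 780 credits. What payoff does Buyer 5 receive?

Highest competing bid: 2,680 credits.
Buyer 5's bid 2,750 credits is the highest overall, so Buyer 5 wins and pays the second-highest bid, 2,680 credits.
Payoff = value − price = 510 credits − 2,680 credits = -2,170 credits.
Overbidding won the item at a price above value — truthful bidding would have avoided this loss.

Payoff = -2,170 credits.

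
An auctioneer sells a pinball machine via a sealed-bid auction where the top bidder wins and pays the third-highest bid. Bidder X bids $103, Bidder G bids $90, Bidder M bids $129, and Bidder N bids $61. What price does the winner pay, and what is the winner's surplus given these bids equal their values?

Ranking the bids: Bidder M $129, then Bidder X $103, then Bidder G $90, then Bidder N $61.
Bidder M is the highest bidder, so Bidder M wins.
Under the third-price rule, the price is the third-highest bid: $90.
Surplus = $129 − $90 = $39.

Price $90; surplus $39.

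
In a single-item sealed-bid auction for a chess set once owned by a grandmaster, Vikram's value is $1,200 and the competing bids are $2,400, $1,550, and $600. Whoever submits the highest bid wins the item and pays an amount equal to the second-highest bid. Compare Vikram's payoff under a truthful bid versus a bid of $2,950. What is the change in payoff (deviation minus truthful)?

Change in payoff: -$1,200.

The highest competing bid is $2,400.
Bidding truthfully at $1,200: the top bid is $2,400 (a rival), so Vikram loses. Payoff = $0.
Bidding $2,950: Vikram has the top bid, wins, and pays the second-highest bid $2,400. Payoff = $1,200 − $2,400 = -$1,200.
Change = -$1,200 − $0 = -$1,200.
This is the dominant-strategy logic: truthful bidding weakly beats any alternative.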